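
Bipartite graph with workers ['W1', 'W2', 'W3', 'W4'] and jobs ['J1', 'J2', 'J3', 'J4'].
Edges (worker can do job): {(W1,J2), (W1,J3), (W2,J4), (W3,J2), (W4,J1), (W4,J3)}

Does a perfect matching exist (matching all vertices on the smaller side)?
Yes, perfect matching exists (size 4)

Perfect matching: {(W1,J3), (W2,J4), (W3,J2), (W4,J1)}
All 4 vertices on the smaller side are matched.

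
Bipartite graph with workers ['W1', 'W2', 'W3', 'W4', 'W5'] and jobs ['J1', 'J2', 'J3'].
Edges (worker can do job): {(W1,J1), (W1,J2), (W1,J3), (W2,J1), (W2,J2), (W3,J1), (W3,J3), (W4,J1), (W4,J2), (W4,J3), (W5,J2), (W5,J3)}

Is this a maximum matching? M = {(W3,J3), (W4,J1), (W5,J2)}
Yes, size 3 is maximum

Proposed matching has size 3.
Maximum matching size for this graph: 3.

This is a maximum matching.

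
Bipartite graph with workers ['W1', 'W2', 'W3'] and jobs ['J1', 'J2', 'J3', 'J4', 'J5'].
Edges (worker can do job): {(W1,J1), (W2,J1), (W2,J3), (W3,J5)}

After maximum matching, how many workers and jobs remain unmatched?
Unmatched: 0 workers, 2 jobs

Maximum matching size: 3
Workers: 3 total, 3 matched, 0 unmatched
Jobs: 5 total, 3 matched, 2 unmatched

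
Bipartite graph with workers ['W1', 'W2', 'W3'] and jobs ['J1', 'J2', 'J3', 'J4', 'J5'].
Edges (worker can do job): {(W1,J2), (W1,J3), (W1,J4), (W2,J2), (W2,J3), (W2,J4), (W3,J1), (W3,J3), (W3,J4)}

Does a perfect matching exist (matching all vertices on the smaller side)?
Yes, perfect matching exists (size 3)

Perfect matching: {(W1,J4), (W2,J2), (W3,J1)}
All 3 vertices on the smaller side are matched.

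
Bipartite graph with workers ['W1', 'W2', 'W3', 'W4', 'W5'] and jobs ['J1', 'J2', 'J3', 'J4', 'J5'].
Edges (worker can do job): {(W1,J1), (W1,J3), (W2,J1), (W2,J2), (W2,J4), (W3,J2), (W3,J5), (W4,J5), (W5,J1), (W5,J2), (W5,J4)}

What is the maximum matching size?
Maximum matching size = 5

Maximum matching: {(W1,J3), (W2,J1), (W3,J2), (W4,J5), (W5,J4)}
Size: 5

This assigns 5 workers to 5 distinct jobs.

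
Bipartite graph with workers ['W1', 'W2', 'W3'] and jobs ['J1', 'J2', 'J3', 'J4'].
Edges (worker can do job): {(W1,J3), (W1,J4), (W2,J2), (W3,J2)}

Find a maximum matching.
Matching: {(W1,J3), (W3,J2)}

Maximum matching (size 2):
  W1 → J3
  W3 → J2

Each worker is assigned to at most one job, and each job to at most one worker.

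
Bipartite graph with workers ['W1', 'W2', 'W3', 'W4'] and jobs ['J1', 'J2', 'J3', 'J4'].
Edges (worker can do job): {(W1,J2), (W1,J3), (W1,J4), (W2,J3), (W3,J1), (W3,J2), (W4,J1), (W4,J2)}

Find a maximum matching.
Matching: {(W1,J4), (W2,J3), (W3,J1), (W4,J2)}

Maximum matching (size 4):
  W1 → J4
  W2 → J3
  W3 → J1
  W4 → J2

Each worker is assigned to at most one job, and each job to at most one worker.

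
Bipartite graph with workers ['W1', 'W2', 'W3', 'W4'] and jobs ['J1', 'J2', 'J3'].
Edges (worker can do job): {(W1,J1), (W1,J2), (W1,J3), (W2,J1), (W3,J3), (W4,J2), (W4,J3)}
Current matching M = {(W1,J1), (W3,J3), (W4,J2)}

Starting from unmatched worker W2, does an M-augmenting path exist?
No augmenting path from W2

Alternating search from W2 reaches jobs: {J1, J2, J3}.
Every reachable job is already matched in M, and following those matched edges back to workers exposes no further unvisited jobs.
No M-augmenting path from W2 exists.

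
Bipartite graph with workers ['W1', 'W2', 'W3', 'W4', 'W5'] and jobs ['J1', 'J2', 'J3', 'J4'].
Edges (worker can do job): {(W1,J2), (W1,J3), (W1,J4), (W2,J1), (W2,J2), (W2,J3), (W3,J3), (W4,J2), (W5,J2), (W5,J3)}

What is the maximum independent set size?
Maximum independent set = 5

By König's theorem:
- Min vertex cover = Max matching = 4
- Max independent set = Total vertices - Min vertex cover
- Max independent set = 9 - 4 = 5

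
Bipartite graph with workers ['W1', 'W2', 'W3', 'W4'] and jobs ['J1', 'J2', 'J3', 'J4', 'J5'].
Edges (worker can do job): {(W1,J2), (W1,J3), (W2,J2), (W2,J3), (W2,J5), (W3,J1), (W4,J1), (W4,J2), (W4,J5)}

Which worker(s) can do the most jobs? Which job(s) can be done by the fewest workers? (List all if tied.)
Most versatile: W2, W4 (3 jobs); Least covered: J4 (0 workers)

Worker degrees (jobs they can do): W1:2, W2:3, W3:1, W4:3
Job degrees (workers who can do it): J1:2, J2:3, J3:2, J4:0, J5:2

Maximum worker degree is 3, achieved by: W2, W4
Minimum job degree is 0, achieved by: J4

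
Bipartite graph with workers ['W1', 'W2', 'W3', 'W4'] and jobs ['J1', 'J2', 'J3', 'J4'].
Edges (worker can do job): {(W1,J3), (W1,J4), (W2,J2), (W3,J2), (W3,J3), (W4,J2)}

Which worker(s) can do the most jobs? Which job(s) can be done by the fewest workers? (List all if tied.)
Most versatile: W1, W3 (2 jobs); Least covered: J1 (0 workers)

Worker degrees (jobs they can do): W1:2, W2:1, W3:2, W4:1
Job degrees (workers who can do it): J1:0, J2:3, J3:2, J4:1

Maximum worker degree is 2, achieved by: W1, W3
Minimum job degree is 0, achieved by: J1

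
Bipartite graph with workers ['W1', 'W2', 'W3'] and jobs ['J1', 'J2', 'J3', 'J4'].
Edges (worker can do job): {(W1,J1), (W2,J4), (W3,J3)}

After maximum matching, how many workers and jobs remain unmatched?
Unmatched: 0 workers, 1 jobs

Maximum matching size: 3
Workers: 3 total, 3 matched, 0 unmatched
Jobs: 4 total, 3 matched, 1 unmatched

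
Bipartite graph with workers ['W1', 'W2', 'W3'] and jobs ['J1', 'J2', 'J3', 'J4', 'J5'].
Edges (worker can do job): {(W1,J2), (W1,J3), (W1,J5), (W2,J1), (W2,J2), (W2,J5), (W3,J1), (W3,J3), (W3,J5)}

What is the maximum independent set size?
Maximum independent set = 5

By König's theorem:
- Min vertex cover = Max matching = 3
- Max independent set = Total vertices - Min vertex cover
- Max independent set = 8 - 3 = 5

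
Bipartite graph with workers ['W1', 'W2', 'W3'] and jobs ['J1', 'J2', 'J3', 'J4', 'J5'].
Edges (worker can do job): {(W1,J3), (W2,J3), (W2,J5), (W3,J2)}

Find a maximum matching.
Matching: {(W1,J3), (W2,J5), (W3,J2)}

Maximum matching (size 3):
  W1 → J3
  W2 → J5
  W3 → J2

Each worker is assigned to at most one job, and each job to at most one worker.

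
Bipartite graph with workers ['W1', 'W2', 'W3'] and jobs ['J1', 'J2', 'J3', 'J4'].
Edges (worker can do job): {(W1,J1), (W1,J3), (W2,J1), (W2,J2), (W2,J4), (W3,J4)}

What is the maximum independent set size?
Maximum independent set = 4

By König's theorem:
- Min vertex cover = Max matching = 3
- Max independent set = Total vertices - Min vertex cover
- Max independent set = 7 - 3 = 4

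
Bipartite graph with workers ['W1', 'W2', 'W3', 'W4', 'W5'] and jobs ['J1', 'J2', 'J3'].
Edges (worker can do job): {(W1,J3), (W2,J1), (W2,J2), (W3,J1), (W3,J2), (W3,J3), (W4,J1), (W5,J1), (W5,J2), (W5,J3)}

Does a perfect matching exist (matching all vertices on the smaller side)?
Yes, perfect matching exists (size 3)

Perfect matching: {(W3,J2), (W4,J1), (W5,J3)}
All 3 vertices on the smaller side are matched.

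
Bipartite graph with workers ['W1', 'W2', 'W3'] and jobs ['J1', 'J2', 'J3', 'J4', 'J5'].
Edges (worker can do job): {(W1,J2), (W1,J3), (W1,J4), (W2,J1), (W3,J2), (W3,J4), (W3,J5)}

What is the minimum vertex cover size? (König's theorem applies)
Minimum vertex cover size = 3

By König's theorem: in bipartite graphs,
min vertex cover = max matching = 3

Maximum matching has size 3, so minimum vertex cover also has size 3.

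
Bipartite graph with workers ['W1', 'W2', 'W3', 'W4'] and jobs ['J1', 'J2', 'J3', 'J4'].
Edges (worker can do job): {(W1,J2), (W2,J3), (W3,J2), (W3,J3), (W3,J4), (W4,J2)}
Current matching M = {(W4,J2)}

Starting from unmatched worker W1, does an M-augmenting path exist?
No augmenting path from W1

Alternating search from W1 reaches jobs: {J2}.
Every reachable job is already matched in M, and following those matched edges back to workers exposes no further unvisited jobs.
No M-augmenting path from W1 exists.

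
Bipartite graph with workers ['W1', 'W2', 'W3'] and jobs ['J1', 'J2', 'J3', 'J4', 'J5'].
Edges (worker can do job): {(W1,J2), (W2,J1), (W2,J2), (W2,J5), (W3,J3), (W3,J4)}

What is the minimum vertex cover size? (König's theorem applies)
Minimum vertex cover size = 3

By König's theorem: in bipartite graphs,
min vertex cover = max matching = 3

Maximum matching has size 3, so minimum vertex cover also has size 3.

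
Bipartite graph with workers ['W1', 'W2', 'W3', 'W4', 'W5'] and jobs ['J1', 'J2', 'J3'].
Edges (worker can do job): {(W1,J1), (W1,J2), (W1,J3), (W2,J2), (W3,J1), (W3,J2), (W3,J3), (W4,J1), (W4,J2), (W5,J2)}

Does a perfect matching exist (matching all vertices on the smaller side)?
Yes, perfect matching exists (size 3)

Perfect matching: {(W3,J3), (W4,J1), (W5,J2)}
All 3 vertices on the smaller side are matched.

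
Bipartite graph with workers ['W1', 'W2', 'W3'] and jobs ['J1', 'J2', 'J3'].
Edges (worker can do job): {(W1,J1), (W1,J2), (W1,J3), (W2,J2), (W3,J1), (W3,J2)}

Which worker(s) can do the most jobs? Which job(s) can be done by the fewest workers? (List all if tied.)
Most versatile: W1 (3 jobs); Least covered: J3 (1 workers)

Worker degrees (jobs they can do): W1:3, W2:1, W3:2
Job degrees (workers who can do it): J1:2, J2:3, J3:1

Maximum worker degree is 3, achieved by: W1
Minimum job degree is 1, achieved by: J3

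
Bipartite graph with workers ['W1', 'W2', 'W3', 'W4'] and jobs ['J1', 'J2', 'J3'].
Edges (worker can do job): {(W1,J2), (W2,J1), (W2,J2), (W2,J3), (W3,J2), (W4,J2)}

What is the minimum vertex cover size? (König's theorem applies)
Minimum vertex cover size = 2

By König's theorem: in bipartite graphs,
min vertex cover = max matching = 2

Maximum matching has size 2, so minimum vertex cover also has size 2.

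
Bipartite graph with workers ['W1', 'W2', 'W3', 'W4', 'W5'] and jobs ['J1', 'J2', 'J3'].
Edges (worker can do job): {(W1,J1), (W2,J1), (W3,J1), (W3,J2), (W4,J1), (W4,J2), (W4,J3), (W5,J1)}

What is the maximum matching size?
Maximum matching size = 3

Maximum matching: {(W3,J2), (W4,J3), (W5,J1)}
Size: 3

This assigns 3 workers to 3 distinct jobs.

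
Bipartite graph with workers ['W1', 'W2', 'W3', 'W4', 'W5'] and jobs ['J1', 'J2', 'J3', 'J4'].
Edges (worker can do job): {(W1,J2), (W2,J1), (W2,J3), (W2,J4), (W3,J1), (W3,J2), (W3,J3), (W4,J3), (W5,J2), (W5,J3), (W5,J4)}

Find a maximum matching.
Matching: {(W2,J4), (W3,J1), (W4,J3), (W5,J2)}

Maximum matching (size 4):
  W2 → J4
  W3 → J1
  W4 → J3
  W5 → J2

Each worker is assigned to at most one job, and each job to at most one worker.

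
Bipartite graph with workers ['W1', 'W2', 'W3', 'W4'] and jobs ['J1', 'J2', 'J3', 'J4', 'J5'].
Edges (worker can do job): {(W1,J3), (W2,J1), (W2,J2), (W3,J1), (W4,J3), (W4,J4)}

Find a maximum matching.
Matching: {(W1,J3), (W2,J2), (W3,J1), (W4,J4)}

Maximum matching (size 4):
  W1 → J3
  W2 → J2
  W3 → J1
  W4 → J4

Each worker is assigned to at most one job, and each job to at most one worker.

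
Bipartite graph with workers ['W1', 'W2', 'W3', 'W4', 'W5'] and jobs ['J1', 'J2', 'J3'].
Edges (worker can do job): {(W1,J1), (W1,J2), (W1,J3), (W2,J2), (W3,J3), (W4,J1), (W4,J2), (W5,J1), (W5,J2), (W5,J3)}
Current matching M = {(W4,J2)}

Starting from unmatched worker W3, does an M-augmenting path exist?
Yes: W3 → J3

An M-augmenting path alternates non-matching / matching edges, starting and ending at unmatched vertices.
Path: W3 → J3
(J3 is unmatched in M, so the path is augmenting.)
Flipping edges along this path would increase |M| from 1 to 2.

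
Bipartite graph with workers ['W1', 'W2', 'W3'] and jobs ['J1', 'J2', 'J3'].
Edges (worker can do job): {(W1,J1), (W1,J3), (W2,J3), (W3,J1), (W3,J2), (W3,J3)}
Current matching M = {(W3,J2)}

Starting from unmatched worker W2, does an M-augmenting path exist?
Yes: W2 → J3

An M-augmenting path alternates non-matching / matching edges, starting and ending at unmatched vertices.
Path: W2 → J3
(J3 is unmatched in M, so the path is augmenting.)
Flipping edges along this path would increase |M| from 1 to 2.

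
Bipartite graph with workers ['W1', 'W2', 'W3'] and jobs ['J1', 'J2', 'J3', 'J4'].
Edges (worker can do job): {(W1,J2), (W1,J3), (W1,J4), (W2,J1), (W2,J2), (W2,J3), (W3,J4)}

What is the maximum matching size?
Maximum matching size = 3

Maximum matching: {(W1,J3), (W2,J2), (W3,J4)}
Size: 3

This assigns 3 workers to 3 distinct jobs.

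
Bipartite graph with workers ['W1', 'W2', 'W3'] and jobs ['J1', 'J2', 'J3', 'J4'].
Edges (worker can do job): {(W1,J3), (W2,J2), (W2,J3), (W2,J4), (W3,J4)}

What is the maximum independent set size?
Maximum independent set = 4

By König's theorem:
- Min vertex cover = Max matching = 3
- Max independent set = Total vertices - Min vertex cover
- Max independent set = 7 - 3 = 4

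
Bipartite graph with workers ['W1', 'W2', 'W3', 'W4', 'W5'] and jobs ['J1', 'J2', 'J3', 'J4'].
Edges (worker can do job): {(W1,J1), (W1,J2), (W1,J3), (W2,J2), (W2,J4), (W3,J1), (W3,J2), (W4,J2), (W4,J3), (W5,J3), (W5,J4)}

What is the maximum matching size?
Maximum matching size = 4

Maximum matching: {(W2,J4), (W3,J1), (W4,J2), (W5,J3)}
Size: 4

This assigns 4 workers to 4 distinct jobs.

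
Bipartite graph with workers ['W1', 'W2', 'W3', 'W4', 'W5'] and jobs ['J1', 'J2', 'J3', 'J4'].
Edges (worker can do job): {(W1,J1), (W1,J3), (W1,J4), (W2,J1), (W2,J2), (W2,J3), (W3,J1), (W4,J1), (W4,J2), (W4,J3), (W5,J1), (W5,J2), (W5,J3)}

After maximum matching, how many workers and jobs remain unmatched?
Unmatched: 1 workers, 0 jobs

Maximum matching size: 4
Workers: 5 total, 4 matched, 1 unmatched
Jobs: 4 total, 4 matched, 0 unmatched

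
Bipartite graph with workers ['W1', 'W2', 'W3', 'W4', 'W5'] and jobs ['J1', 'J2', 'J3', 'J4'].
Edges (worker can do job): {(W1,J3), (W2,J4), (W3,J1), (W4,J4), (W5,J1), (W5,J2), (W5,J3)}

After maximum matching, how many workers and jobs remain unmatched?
Unmatched: 1 workers, 0 jobs

Maximum matching size: 4
Workers: 5 total, 4 matched, 1 unmatched
Jobs: 4 total, 4 matched, 0 unmatched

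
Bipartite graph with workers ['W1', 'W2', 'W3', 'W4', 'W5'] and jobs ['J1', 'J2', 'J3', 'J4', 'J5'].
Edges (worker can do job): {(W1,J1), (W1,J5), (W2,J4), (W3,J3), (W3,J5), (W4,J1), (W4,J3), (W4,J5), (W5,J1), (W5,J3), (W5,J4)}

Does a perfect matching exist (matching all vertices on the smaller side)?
No, maximum matching has size 4 < 5

Maximum matching has size 4, need 5 for perfect matching.
Unmatched workers: ['W2']
Unmatched jobs: ['J2']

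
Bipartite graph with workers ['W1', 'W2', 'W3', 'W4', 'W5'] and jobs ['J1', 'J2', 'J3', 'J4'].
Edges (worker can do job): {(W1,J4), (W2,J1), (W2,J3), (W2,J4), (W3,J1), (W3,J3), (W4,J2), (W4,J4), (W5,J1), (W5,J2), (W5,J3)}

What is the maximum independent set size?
Maximum independent set = 5

By König's theorem:
- Min vertex cover = Max matching = 4
- Max independent set = Total vertices - Min vertex cover
- Max independent set = 9 - 4 = 5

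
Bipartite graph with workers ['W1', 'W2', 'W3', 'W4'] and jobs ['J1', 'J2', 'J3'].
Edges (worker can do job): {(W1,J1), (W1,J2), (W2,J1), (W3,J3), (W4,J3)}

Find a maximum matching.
Matching: {(W1,J2), (W2,J1), (W4,J3)}

Maximum matching (size 3):
  W1 → J2
  W2 → J1
  W4 → J3

Each worker is assigned to at most one job, and each job to at most one worker.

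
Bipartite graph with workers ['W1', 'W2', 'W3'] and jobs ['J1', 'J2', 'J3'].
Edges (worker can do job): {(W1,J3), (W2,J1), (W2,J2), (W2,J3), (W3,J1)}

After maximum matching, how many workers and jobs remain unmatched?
Unmatched: 0 workers, 0 jobs

Maximum matching size: 3
Workers: 3 total, 3 matched, 0 unmatched
Jobs: 3 total, 3 matched, 0 unmatched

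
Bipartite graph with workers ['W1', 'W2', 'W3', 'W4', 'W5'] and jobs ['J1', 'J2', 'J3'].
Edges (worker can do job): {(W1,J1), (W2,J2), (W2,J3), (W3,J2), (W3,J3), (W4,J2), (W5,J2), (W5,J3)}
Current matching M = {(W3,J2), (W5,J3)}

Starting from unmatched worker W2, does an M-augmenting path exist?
No augmenting path from W2

Alternating search from W2 reaches jobs: {J2, J3}.
Every reachable job is already matched in M, and following those matched edges back to workers exposes no further unvisited jobs.
No M-augmenting path from W2 exists.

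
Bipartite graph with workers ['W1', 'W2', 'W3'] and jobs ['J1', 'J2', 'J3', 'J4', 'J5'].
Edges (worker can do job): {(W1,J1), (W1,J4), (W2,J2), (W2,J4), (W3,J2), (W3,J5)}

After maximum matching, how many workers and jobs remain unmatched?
Unmatched: 0 workers, 2 jobs

Maximum matching size: 3
Workers: 3 total, 3 matched, 0 unmatched
Jobs: 5 total, 3 matched, 2 unmatched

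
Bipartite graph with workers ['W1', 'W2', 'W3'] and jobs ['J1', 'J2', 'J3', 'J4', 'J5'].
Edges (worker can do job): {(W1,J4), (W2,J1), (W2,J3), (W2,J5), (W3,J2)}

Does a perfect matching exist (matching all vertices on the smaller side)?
Yes, perfect matching exists (size 3)

Perfect matching: {(W1,J4), (W2,J1), (W3,J2)}
All 3 vertices on the smaller side are matched.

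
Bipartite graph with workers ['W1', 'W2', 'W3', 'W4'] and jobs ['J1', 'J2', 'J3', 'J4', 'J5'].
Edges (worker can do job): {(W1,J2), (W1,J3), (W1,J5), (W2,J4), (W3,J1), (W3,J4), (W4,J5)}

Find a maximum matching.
Matching: {(W1,J3), (W2,J4), (W3,J1), (W4,J5)}

Maximum matching (size 4):
  W1 → J3
  W2 → J4
  W3 → J1
  W4 → J5

Each worker is assigned to at most one job, and each job to at most one worker.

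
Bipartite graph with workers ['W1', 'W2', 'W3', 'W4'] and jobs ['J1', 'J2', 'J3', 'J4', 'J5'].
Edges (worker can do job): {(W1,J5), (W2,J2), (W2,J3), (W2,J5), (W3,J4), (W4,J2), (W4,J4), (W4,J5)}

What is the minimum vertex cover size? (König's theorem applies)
Minimum vertex cover size = 4

By König's theorem: in bipartite graphs,
min vertex cover = max matching = 4

Maximum matching has size 4, so minimum vertex cover also has size 4.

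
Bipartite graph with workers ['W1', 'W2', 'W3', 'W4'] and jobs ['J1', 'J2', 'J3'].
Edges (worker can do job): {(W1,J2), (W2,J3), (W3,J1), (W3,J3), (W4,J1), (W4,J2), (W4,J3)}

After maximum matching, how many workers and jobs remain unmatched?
Unmatched: 1 workers, 0 jobs

Maximum matching size: 3
Workers: 4 total, 3 matched, 1 unmatched
Jobs: 3 total, 3 matched, 0 unmatched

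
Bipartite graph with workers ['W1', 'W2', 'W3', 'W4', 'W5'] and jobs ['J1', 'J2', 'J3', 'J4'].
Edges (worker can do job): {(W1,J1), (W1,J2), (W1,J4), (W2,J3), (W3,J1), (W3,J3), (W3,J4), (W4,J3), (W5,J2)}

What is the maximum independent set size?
Maximum independent set = 5

By König's theorem:
- Min vertex cover = Max matching = 4
- Max independent set = Total vertices - Min vertex cover
- Max independent set = 9 - 4 = 5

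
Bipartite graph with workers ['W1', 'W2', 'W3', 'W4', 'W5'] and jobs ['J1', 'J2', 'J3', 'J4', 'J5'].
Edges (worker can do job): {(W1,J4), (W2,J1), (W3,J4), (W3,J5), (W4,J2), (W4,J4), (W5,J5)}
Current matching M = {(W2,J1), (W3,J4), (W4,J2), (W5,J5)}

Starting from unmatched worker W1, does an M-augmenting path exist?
No augmenting path from W1

Alternating search from W1 reaches jobs: {J4, J5}.
Every reachable job is already matched in M, and following those matched edges back to workers exposes no further unvisited jobs.
No M-augmenting path from W1 exists.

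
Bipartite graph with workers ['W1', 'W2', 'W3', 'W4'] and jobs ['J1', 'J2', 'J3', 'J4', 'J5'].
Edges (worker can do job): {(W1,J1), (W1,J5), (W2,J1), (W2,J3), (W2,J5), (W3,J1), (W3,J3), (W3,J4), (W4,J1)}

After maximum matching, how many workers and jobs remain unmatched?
Unmatched: 0 workers, 1 jobs

Maximum matching size: 4
Workers: 4 total, 4 matched, 0 unmatched
Jobs: 5 total, 4 matched, 1 unmatched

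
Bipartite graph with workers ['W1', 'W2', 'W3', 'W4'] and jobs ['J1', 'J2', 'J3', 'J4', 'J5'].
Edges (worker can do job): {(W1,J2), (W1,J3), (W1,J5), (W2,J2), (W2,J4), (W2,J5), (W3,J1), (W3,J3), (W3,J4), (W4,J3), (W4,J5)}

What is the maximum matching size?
Maximum matching size = 4

Maximum matching: {(W1,J5), (W2,J4), (W3,J1), (W4,J3)}
Size: 4

This assigns 4 workers to 4 distinct jobs.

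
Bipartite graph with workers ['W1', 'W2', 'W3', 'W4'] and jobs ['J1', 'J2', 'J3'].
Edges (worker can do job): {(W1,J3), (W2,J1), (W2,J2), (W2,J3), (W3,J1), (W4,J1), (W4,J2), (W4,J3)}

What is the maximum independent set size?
Maximum independent set = 4

By König's theorem:
- Min vertex cover = Max matching = 3
- Max independent set = Total vertices - Min vertex cover
- Max independent set = 7 - 3 = 4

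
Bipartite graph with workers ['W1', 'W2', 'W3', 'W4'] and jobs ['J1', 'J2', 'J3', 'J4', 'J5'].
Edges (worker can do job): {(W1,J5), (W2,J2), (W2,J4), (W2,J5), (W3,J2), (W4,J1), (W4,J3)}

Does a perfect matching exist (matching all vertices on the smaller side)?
Yes, perfect matching exists (size 4)

Perfect matching: {(W1,J5), (W2,J4), (W3,J2), (W4,J3)}
All 4 vertices on the smaller side are matched.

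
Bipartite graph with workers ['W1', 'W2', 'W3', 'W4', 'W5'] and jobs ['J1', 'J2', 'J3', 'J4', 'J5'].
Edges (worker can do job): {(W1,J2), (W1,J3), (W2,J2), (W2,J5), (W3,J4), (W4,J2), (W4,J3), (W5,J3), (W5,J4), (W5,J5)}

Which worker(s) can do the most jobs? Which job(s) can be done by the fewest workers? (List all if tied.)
Most versatile: W5 (3 jobs); Least covered: J1 (0 workers)

Worker degrees (jobs they can do): W1:2, W2:2, W3:1, W4:2, W5:3
Job degrees (workers who can do it): J1:0, J2:3, J3:3, J4:2, J5:2

Maximum worker degree is 3, achieved by: W5
Minimum job degree is 0, achieved by: J1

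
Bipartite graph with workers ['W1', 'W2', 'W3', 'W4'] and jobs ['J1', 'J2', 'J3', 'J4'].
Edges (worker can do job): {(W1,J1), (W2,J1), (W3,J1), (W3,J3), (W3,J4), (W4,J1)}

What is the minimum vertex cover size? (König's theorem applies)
Minimum vertex cover size = 2

By König's theorem: in bipartite graphs,
min vertex cover = max matching = 2

Maximum matching has size 2, so minimum vertex cover also has size 2.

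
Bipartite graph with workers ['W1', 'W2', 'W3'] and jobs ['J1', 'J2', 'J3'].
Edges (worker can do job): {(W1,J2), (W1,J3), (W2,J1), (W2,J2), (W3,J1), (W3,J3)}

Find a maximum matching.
Matching: {(W1,J3), (W2,J2), (W3,J1)}

Maximum matching (size 3):
  W1 → J3
  W2 → J2
  W3 → J1

Each worker is assigned to at most one job, and each job to at most one worker.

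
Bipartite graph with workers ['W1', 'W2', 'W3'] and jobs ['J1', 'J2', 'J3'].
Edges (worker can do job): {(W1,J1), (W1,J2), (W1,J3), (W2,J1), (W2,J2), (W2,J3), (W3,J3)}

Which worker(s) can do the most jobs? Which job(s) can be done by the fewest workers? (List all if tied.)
Most versatile: W1, W2 (3 jobs); Least covered: J1, J2 (2 workers)

Worker degrees (jobs they can do): W1:3, W2:3, W3:1
Job degrees (workers who can do it): J1:2, J2:2, J3:3

Maximum worker degree is 3, achieved by: W1, W2
Minimum job degree is 2, achieved by: J1, J2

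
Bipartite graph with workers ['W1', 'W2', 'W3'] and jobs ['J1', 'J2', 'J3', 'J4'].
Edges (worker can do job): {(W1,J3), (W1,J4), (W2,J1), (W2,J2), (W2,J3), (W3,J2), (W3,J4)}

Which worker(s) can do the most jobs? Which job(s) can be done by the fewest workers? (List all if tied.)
Most versatile: W2 (3 jobs); Least covered: J1 (1 workers)

Worker degrees (jobs they can do): W1:2, W2:3, W3:2
Job degrees (workers who can do it): J1:1, J2:2, J3:2, J4:2

Maximum worker degree is 3, achieved by: W2
Minimum job degree is 1, achieved by: J1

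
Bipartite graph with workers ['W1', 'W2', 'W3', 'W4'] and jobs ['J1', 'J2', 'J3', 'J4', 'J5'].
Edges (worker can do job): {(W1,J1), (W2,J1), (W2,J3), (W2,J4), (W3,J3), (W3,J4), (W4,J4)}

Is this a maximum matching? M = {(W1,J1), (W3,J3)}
No, size 2 is not maximum

Proposed matching has size 2.
Maximum matching size for this graph: 3.

This is NOT maximum - can be improved to size 3.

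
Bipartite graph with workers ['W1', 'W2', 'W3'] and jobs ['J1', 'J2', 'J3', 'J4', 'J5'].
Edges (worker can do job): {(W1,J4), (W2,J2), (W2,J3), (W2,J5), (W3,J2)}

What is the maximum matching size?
Maximum matching size = 3

Maximum matching: {(W1,J4), (W2,J3), (W3,J2)}
Size: 3

This assigns 3 workers to 3 distinct jobs.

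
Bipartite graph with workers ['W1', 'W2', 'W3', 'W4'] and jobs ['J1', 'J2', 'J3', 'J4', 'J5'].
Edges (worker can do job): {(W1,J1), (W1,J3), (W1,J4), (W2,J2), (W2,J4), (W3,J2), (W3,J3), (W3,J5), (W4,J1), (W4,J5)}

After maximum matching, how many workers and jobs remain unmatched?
Unmatched: 0 workers, 1 jobs

Maximum matching size: 4
Workers: 4 total, 4 matched, 0 unmatched
Jobs: 5 total, 4 matched, 1 unmatched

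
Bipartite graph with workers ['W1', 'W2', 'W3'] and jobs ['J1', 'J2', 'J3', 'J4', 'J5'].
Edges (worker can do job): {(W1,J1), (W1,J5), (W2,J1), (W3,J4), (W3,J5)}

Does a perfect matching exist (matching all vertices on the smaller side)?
Yes, perfect matching exists (size 3)

Perfect matching: {(W1,J5), (W2,J1), (W3,J4)}
All 3 vertices on the smaller side are matched.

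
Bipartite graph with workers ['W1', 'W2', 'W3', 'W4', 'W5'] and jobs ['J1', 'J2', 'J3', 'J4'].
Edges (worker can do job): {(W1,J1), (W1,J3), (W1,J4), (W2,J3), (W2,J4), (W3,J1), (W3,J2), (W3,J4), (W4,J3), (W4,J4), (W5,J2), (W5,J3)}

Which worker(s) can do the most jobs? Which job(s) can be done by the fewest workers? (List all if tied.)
Most versatile: W1, W3 (3 jobs); Least covered: J1, J2 (2 workers)

Worker degrees (jobs they can do): W1:3, W2:2, W3:3, W4:2, W5:2
Job degrees (workers who can do it): J1:2, J2:2, J3:4, J4:4

Maximum worker degree is 3, achieved by: W1, W3
Minimum job degree is 2, achieved by: J1, J2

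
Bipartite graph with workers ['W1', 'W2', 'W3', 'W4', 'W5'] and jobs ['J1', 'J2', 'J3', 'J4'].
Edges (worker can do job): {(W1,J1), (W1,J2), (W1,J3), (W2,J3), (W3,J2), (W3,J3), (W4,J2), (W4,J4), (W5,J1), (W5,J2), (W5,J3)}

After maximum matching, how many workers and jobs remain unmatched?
Unmatched: 1 workers, 0 jobs

Maximum matching size: 4
Workers: 5 total, 4 matched, 1 unmatched
Jobs: 4 total, 4 matched, 0 unmatched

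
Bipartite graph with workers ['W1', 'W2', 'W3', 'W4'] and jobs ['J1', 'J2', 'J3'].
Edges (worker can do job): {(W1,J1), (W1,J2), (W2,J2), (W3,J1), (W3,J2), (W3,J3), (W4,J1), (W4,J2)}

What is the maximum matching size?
Maximum matching size = 3

Maximum matching: {(W1,J1), (W3,J3), (W4,J2)}
Size: 3

This assigns 3 workers to 3 distinct jobs.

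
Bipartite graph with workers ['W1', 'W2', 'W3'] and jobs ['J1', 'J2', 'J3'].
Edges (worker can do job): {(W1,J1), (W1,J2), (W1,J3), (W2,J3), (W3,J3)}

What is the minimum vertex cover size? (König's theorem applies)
Minimum vertex cover size = 2

By König's theorem: in bipartite graphs,
min vertex cover = max matching = 2

Maximum matching has size 2, so minimum vertex cover also has size 2.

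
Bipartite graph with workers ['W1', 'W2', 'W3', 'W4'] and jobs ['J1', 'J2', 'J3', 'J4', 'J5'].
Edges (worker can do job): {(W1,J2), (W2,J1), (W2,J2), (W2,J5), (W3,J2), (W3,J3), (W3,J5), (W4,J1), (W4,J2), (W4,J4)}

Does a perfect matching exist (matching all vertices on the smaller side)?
Yes, perfect matching exists (size 4)

Perfect matching: {(W1,J2), (W2,J1), (W3,J5), (W4,J4)}
All 4 vertices on the smaller side are matched.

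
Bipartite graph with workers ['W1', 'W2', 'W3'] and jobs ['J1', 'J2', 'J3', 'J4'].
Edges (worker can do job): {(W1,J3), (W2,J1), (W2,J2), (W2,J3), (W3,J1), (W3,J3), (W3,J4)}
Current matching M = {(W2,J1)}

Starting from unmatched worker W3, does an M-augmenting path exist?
Yes: W3 → J3

An M-augmenting path alternates non-matching / matching edges, starting and ending at unmatched vertices.
Path: W3 → J3
(J3 is unmatched in M, so the path is augmenting.)
Flipping edges along this path would increase |M| from 1 to 2.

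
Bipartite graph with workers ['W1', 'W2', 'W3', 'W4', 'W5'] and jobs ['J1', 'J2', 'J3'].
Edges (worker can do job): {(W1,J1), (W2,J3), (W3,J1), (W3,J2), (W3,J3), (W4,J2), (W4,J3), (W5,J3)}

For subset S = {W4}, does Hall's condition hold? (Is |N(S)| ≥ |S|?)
Yes: |N(S)| = 2, |S| = 1

Subset S = {W4}
Neighbors N(S) = {J2, J3}

|N(S)| = 2, |S| = 1
Hall's condition: |N(S)| ≥ |S| is satisfied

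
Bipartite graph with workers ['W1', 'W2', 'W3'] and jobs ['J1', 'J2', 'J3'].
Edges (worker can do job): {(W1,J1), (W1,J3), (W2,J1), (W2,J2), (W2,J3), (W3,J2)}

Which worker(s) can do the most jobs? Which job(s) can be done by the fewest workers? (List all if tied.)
Most versatile: W2 (3 jobs); Least covered: J1, J2, J3 (2 workers)

Worker degrees (jobs they can do): W1:2, W2:3, W3:1
Job degrees (workers who can do it): J1:2, J2:2, J3:2

Maximum worker degree is 3, achieved by: W2
Minimum job degree is 2, achieved by: J1, J2, J3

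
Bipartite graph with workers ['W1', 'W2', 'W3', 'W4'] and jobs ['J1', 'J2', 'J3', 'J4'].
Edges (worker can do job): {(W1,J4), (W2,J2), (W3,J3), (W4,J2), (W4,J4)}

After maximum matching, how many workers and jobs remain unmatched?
Unmatched: 1 workers, 1 jobs

Maximum matching size: 3
Workers: 4 total, 3 matched, 1 unmatched
Jobs: 4 total, 3 matched, 1 unmatched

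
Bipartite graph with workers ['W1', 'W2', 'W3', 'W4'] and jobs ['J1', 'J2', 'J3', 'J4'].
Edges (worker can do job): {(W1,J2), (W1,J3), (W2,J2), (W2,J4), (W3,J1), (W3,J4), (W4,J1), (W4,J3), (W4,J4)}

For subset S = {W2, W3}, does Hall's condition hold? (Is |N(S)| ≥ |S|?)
Yes: |N(S)| = 3, |S| = 2

Subset S = {W2, W3}
Neighbors N(S) = {J1, J2, J4}

|N(S)| = 3, |S| = 2
Hall's condition: |N(S)| ≥ |S| is satisfied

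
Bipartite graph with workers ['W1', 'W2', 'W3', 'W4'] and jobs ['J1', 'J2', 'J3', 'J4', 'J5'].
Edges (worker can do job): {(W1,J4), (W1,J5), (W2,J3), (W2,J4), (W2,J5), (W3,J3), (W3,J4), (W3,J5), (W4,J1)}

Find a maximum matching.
Matching: {(W1,J5), (W2,J3), (W3,J4), (W4,J1)}

Maximum matching (size 4):
  W1 → J5
  W2 → J3
  W3 → J4
  W4 → J1

Each worker is assigned to at most one job, and each job to at most one worker.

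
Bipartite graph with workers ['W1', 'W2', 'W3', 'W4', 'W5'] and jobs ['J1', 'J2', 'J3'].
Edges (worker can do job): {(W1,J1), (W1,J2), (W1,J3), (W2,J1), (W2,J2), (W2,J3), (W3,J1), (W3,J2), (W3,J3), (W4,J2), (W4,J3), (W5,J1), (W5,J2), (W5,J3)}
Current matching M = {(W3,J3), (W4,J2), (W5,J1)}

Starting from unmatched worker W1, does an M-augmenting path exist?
No augmenting path from W1

Alternating search from W1 reaches jobs: {J1, J2, J3}.
Every reachable job is already matched in M, and following those matched edges back to workers exposes no further unvisited jobs.
No M-augmenting path from W1 exists.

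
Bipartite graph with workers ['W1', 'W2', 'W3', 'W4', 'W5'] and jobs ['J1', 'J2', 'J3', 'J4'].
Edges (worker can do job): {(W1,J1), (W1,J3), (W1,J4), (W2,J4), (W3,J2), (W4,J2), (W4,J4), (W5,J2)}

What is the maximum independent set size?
Maximum independent set = 6

By König's theorem:
- Min vertex cover = Max matching = 3
- Max independent set = Total vertices - Min vertex cover
- Max independent set = 9 - 3 = 6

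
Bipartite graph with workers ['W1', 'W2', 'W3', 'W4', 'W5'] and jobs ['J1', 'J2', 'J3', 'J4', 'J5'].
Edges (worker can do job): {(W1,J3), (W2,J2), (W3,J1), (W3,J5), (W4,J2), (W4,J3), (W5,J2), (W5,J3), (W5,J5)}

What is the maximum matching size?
Maximum matching size = 4

Maximum matching: {(W1,J3), (W3,J1), (W4,J2), (W5,J5)}
Size: 4

This assigns 4 workers to 4 distinct jobs.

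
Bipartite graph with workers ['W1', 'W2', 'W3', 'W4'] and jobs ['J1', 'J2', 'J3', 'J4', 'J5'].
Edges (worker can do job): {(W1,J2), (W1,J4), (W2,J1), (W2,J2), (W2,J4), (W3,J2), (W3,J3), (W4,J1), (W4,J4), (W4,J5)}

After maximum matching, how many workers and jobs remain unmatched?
Unmatched: 0 workers, 1 jobs

Maximum matching size: 4
Workers: 4 total, 4 matched, 0 unmatched
Jobs: 5 total, 4 matched, 1 unmatched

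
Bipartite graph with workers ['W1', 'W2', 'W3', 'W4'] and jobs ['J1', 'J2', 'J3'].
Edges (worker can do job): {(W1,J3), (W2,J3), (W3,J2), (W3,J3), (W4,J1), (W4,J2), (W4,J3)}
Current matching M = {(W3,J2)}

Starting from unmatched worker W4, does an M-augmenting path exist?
Yes: W4 → J2 → W3 → J3

An M-augmenting path alternates non-matching / matching edges, starting and ending at unmatched vertices.
Path: W4 → J2 → W3 → J3
(J3 is unmatched in M, so the path is augmenting.)
Flipping edges along this path would increase |M| from 1 to 2.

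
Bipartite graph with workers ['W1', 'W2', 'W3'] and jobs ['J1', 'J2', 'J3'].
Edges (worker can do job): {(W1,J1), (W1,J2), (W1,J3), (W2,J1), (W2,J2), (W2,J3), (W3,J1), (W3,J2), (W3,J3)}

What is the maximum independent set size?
Maximum independent set = 3

By König's theorem:
- Min vertex cover = Max matching = 3
- Max independent set = Total vertices - Min vertex cover
- Max independent set = 6 - 3 = 3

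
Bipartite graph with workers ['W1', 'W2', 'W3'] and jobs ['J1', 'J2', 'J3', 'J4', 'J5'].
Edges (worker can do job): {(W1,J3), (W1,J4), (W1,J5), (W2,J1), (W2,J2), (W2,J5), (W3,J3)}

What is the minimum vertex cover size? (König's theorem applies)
Minimum vertex cover size = 3

By König's theorem: in bipartite graphs,
min vertex cover = max matching = 3

Maximum matching has size 3, so minimum vertex cover also has size 3.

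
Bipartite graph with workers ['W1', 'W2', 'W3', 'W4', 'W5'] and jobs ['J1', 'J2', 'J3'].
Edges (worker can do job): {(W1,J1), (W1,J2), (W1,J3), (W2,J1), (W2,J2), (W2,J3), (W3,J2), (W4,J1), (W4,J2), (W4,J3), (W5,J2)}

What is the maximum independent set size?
Maximum independent set = 5

By König's theorem:
- Min vertex cover = Max matching = 3
- Max independent set = Total vertices - Min vertex cover
- Max independent set = 8 - 3 = 5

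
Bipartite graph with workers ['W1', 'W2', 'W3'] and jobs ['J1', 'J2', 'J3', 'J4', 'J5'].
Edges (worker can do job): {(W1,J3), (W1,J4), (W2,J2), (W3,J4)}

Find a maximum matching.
Matching: {(W1,J3), (W2,J2), (W3,J4)}

Maximum matching (size 3):
  W1 → J3
  W2 → J2
  W3 → J4

Each worker is assigned to at most one job, and each job to at most one worker.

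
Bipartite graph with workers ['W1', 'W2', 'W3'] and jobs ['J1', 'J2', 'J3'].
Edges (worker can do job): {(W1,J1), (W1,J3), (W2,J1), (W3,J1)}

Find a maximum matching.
Matching: {(W1,J3), (W3,J1)}

Maximum matching (size 2):
  W1 → J3
  W3 → J1

Each worker is assigned to at most one job, and each job to at most one worker.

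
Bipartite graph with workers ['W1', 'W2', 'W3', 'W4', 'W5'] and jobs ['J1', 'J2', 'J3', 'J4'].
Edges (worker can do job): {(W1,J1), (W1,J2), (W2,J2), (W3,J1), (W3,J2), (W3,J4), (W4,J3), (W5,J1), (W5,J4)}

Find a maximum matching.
Matching: {(W1,J1), (W3,J2), (W4,J3), (W5,J4)}

Maximum matching (size 4):
  W1 → J1
  W3 → J2
  W4 → J3
  W5 → J4

Each worker is assigned to at most one job, and each job to at most one worker.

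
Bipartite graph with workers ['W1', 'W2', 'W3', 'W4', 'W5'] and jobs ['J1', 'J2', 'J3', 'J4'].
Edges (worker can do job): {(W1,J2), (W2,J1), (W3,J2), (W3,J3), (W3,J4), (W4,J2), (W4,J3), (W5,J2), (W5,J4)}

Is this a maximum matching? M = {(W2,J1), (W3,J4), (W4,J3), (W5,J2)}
Yes, size 4 is maximum

Proposed matching has size 4.
Maximum matching size for this graph: 4.

This is a maximum matching.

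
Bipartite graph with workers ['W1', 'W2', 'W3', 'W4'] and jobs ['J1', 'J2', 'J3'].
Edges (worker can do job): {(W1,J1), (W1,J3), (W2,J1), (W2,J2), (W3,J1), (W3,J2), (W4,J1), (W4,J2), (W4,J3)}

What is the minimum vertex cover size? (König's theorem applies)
Minimum vertex cover size = 3

By König's theorem: in bipartite graphs,
min vertex cover = max matching = 3

Maximum matching has size 3, so minimum vertex cover also has size 3.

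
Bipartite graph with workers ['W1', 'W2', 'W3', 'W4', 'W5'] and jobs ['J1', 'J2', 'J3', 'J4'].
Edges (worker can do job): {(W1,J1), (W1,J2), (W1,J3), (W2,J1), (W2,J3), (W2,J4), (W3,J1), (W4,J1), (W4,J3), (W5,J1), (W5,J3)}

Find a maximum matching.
Matching: {(W1,J2), (W2,J4), (W3,J1), (W5,J3)}

Maximum matching (size 4):
  W1 → J2
  W2 → J4
  W3 → J1
  W5 → J3

Each worker is assigned to at most one job, and each job to at most one worker.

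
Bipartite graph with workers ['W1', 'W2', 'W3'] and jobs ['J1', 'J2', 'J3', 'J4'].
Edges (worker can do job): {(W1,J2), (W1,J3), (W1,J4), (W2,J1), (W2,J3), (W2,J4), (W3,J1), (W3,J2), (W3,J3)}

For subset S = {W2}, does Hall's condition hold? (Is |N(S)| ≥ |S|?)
Yes: |N(S)| = 3, |S| = 1

Subset S = {W2}
Neighbors N(S) = {J1, J3, J4}

|N(S)| = 3, |S| = 1
Hall's condition: |N(S)| ≥ |S| is satisfied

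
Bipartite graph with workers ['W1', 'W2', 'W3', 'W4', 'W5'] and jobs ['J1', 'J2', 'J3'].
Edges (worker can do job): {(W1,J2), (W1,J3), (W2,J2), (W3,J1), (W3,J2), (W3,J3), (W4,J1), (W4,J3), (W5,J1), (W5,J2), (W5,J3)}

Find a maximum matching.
Matching: {(W1,J2), (W3,J3), (W5,J1)}

Maximum matching (size 3):
  W1 → J2
  W3 → J3
  W5 → J1

Each worker is assigned to at most one job, and each job to at most one worker.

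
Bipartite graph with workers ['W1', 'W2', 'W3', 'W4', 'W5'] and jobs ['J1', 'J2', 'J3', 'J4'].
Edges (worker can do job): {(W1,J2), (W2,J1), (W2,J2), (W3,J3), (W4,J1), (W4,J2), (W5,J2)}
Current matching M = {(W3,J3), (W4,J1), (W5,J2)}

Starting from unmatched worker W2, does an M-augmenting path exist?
No augmenting path from W2

Alternating search from W2 reaches jobs: {J1, J2}.
Every reachable job is already matched in M, and following those matched edges back to workers exposes no further unvisited jobs.
No M-augmenting path from W2 exists.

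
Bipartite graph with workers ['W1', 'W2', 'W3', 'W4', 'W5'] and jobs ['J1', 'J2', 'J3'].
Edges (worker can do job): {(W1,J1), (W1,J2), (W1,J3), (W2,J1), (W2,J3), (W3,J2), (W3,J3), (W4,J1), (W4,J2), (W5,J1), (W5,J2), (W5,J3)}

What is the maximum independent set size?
Maximum independent set = 5

By König's theorem:
- Min vertex cover = Max matching = 3
- Max independent set = Total vertices - Min vertex cover
- Max independent set = 8 - 3 = 5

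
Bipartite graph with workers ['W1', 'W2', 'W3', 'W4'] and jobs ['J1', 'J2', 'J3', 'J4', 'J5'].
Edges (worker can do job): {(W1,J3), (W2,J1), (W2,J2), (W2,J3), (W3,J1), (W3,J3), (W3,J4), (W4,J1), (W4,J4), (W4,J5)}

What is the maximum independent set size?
Maximum independent set = 5

By König's theorem:
- Min vertex cover = Max matching = 4
- Max independent set = Total vertices - Min vertex cover
- Max independent set = 9 - 4 = 5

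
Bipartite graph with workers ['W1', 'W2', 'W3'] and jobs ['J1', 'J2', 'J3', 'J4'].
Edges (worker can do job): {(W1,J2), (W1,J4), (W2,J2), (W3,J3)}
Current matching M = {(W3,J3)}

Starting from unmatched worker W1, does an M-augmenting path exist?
Yes: W1 → J2

An M-augmenting path alternates non-matching / matching edges, starting and ending at unmatched vertices.
Path: W1 → J2
(J2 is unmatched in M, so the path is augmenting.)
Flipping edges along this path would increase |M| from 1 to 2.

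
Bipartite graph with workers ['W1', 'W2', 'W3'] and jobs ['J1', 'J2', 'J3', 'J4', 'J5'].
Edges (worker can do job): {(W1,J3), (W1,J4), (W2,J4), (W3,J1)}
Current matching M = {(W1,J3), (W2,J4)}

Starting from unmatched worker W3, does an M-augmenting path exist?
Yes: W3 → J1

An M-augmenting path alternates non-matching / matching edges, starting and ending at unmatched vertices.
Path: W3 → J1
(J1 is unmatched in M, so the path is augmenting.)
Flipping edges along this path would increase |M| from 2 to 3.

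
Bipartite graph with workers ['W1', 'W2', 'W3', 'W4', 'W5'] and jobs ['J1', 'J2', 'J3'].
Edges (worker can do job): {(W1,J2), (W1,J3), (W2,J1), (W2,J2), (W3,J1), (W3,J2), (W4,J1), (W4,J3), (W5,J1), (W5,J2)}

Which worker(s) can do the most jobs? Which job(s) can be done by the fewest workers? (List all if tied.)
Most versatile: W1, W2, W3, W4, W5 (2 jobs); Least covered: J3 (2 workers)

Worker degrees (jobs they can do): W1:2, W2:2, W3:2, W4:2, W5:2
Job degrees (workers who can do it): J1:4, J2:4, J3:2

Maximum worker degree is 2, achieved by: W1, W2, W3, W4, W5
Minimum job degree is 2, achieved by: J3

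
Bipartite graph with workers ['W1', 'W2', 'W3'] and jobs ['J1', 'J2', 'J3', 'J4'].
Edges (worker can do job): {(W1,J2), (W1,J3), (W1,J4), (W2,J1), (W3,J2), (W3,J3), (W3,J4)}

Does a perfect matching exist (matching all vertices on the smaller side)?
Yes, perfect matching exists (size 3)

Perfect matching: {(W1,J4), (W2,J1), (W3,J3)}
All 3 vertices on the smaller side are matched.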